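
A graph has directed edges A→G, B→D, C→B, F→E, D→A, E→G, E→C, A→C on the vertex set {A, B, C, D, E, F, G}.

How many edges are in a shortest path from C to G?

Distance 0: C.
Distance 1: B.
Distance 2: D.
Distance 3: A.
Distance 4: G — contains G.

4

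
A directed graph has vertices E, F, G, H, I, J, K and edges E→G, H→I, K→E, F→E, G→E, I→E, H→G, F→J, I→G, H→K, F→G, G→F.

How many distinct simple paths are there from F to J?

F→J

1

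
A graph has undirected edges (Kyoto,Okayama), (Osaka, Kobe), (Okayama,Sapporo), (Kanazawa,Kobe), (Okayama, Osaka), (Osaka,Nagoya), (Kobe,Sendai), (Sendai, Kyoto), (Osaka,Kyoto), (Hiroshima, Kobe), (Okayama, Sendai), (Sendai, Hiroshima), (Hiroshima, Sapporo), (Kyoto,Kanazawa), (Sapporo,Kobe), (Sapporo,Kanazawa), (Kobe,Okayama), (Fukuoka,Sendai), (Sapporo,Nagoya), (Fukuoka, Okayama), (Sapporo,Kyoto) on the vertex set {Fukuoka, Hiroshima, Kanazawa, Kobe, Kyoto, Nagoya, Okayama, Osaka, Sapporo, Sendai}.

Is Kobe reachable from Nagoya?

Explore from Nagoya.
Distance 1: reach Osaka, Sapporo.
Distance 2: reach Hiroshima, Kanazawa, Kobe, Kyoto, Okayama.
Found Kobe.

Yes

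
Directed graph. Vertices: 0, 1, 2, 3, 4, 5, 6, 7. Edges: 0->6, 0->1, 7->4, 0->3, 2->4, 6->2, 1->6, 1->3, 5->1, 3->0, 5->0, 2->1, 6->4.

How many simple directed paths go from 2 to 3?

1

2→1→3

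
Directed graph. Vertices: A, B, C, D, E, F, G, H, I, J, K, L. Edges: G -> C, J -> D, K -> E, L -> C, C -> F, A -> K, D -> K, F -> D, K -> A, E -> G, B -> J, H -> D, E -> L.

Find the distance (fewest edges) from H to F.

Distance 0: H.
Distance 1: D.
Distance 2: K.
Distance 3: A, E.
Distance 4: G, L.
Distance 5: C.
Distance 6: F — contains F.

6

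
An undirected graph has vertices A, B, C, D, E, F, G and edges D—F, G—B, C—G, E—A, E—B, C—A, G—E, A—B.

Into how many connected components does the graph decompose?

2

From A: component {A, B, C, E, G}.
From D: component {D, F}.
That's 2 components.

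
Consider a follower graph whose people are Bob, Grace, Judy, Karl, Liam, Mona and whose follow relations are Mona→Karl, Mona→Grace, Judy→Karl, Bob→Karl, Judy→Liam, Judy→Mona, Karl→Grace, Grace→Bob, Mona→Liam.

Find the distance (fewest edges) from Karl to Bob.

Distance 0: Karl.
Distance 1: Grace.
Distance 2: Bob — contains Bob.

2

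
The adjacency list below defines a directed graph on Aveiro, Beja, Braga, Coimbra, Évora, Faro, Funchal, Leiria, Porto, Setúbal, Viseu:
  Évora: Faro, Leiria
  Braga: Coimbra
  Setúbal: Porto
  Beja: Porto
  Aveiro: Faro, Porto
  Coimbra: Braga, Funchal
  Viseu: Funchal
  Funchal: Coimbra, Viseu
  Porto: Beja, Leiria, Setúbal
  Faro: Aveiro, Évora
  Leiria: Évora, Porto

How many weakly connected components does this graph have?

2

From Aveiro: component {Aveiro, Beja, Évora, Faro, Leiria, Porto, Setúbal}.
From Braga: component {Braga, Coimbra, Funchal, Viseu}.
That's 2 components.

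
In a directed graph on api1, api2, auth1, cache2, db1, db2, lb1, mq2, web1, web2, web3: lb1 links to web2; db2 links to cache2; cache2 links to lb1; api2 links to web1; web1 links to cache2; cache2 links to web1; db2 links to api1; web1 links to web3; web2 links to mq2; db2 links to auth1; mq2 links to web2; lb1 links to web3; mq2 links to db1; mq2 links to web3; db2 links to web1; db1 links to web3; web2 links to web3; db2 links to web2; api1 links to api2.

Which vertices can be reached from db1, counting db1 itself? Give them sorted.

db1, web3

Start at db1.
Its neighbours: web3.
Nothing further is reachable.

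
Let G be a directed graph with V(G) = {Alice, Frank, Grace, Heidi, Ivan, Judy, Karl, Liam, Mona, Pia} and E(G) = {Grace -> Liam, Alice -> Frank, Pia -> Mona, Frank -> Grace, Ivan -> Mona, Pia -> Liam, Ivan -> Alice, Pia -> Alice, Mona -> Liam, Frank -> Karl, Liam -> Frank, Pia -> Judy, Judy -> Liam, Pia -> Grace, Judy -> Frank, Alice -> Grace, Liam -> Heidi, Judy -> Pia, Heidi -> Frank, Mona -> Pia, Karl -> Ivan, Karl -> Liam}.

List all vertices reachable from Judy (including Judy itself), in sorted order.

Alice, Frank, Grace, Heidi, Ivan, Judy, Karl, Liam, Mona, Pia

Start at Judy.
Its neighbours: Frank, Liam, Pia.
Then their neighbours: Alice, Grace, Heidi, Karl, Mona.
Then next layer: Ivan.
Every vertex is now reached.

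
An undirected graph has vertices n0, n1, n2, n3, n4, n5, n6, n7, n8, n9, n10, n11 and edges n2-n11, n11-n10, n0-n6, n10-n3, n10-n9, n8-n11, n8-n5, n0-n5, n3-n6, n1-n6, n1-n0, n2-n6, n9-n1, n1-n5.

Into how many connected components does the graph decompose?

3

From n0: component {n0, n1, n2, n3, n5, n6, n8, n9, n10, n11}.
From n4: component {n4}.
From n7: component {n7}.
That's 3 components.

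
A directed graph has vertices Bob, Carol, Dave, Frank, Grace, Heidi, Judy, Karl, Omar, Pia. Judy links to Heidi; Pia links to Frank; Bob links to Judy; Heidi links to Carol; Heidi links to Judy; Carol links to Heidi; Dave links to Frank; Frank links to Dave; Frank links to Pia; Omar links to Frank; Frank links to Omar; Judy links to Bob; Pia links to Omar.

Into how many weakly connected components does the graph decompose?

From Bob: component {Bob, Carol, Heidi, Judy}.
From Dave: component {Dave, Frank, Omar, Pia}.
From Grace: component {Grace}.
From Karl: component {Karl}.
That's 4 components.

4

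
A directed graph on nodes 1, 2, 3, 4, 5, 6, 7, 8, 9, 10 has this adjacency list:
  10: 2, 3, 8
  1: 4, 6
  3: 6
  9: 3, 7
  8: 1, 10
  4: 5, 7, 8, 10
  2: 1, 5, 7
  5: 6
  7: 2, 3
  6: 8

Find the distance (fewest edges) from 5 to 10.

3

Distance 0: 5.
Distance 1: 6.
Distance 2: 8.
Distance 3: 1, 10 — contains 10.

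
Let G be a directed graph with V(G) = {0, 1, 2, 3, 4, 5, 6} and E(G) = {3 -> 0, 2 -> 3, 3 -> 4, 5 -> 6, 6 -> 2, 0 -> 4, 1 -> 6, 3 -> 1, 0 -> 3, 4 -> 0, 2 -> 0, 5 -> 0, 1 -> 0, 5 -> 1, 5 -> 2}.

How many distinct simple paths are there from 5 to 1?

6

5→0→3→1
5→1
5→2→0→3→1
5→2→3→1
5→6→2→0→3→1
5→6→2→3→1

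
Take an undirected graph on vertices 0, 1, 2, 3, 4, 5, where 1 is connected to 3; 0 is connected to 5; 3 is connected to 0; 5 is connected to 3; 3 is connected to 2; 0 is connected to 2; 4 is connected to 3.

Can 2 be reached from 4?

Explore from 4.
Distance 1: reach 3.
Distance 2: reach 0, 1, 2, 5.
Found 2.

Yes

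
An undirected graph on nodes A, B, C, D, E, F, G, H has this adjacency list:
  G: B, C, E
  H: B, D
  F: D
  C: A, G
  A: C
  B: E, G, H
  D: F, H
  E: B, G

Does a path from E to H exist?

Yes

Explore from E.
Distance 1: reach B, G.
Distance 2: reach C, H.
Found H.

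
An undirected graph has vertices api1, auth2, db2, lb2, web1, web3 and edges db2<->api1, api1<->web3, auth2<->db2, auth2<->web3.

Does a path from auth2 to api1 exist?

Explore from auth2.
Distance 1: reach db2, web3.
Distance 2: reach api1.
Found api1.

Yes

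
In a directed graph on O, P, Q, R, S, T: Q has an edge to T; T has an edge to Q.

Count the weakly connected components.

5

From O: component {O}.
From P: component {P}.
From Q: component {Q, T}.
From R: component {R}.
From S: component {S}.
That's 5 components.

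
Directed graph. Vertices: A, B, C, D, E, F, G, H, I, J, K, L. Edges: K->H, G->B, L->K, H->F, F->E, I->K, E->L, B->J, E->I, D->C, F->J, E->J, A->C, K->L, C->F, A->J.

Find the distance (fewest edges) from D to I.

4

Distance 0: D.
Distance 1: C.
Distance 2: F.
Distance 3: E, J.
Distance 4: I, L — contains I.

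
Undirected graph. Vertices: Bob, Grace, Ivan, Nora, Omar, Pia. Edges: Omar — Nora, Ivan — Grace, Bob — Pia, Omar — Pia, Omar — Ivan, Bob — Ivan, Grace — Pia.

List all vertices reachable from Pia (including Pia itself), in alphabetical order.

Start at Pia.
Its neighbours: Bob, Grace, Omar.
Then their neighbours: Ivan, Nora.
Every vertex is now reached.

Bob, Grace, Ivan, Nora, Omar, Pia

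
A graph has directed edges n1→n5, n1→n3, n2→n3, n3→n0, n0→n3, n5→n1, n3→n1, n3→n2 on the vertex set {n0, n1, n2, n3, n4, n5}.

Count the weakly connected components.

2

From n0: component {n0, n1, n2, n3, n5}.
From n4: component {n4}.
That's 2 components.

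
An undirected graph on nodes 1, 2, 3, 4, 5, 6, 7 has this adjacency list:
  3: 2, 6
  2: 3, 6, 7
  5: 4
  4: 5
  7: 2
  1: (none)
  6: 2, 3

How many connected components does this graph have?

From 1: component {1}.
From 2: component {2, 3, 6, 7}.
From 4: component {4, 5}.
That's 3 components.

3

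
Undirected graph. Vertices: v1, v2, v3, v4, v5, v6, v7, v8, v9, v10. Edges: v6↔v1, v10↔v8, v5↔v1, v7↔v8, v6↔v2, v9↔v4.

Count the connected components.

From v1: component {v1, v2, v5, v6}.
From v3: component {v3}.
From v4: component {v4, v9}.
From v7: component {v7, v8, v10}.
That's 4 components.

4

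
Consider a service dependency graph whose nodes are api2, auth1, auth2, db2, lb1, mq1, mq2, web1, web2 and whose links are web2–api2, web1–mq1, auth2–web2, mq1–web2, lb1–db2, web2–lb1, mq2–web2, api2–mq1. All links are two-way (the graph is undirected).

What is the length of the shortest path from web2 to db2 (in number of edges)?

2

Distance 0: web2.
Distance 1: api2, auth2, lb1, mq1, mq2.
Distance 2: db2, web1 — contains db2.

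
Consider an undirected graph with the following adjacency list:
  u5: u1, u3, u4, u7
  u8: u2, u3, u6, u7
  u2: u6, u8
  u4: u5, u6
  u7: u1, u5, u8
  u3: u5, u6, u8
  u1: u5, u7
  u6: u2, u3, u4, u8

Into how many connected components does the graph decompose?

From u1: component {u1, u2, u3, u4, u5, u6, u7, u8}.
That's 1 component.

1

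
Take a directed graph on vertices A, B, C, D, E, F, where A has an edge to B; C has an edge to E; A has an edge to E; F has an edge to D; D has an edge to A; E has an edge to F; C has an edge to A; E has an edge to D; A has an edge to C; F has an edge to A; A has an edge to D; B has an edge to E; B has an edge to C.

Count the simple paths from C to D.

C→A→B→E→D
C→A→B→E→F→D
C→A→D
C→A→E→D
C→A→E→F→D
C→E→D
C→E→F→A→D
C→E→F→D

8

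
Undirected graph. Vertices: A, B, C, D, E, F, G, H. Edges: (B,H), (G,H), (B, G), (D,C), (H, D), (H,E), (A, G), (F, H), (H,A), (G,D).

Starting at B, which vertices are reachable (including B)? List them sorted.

A, B, C, D, E, F, G, H

Start at B.
Its neighbours: G, H.
Then their neighbours: A, D, E, F.
Then next layer: C.
Every vertex is now reached.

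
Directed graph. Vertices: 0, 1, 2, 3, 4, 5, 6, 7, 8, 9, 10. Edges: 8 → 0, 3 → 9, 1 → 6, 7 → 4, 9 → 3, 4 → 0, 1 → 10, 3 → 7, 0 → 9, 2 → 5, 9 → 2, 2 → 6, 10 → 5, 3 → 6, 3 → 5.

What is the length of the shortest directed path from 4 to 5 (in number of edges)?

4

Distance 0: 4.
Distance 1: 0.
Distance 2: 9.
Distance 3: 2, 3.
Distance 4: 5, 6, 7 — contains 5.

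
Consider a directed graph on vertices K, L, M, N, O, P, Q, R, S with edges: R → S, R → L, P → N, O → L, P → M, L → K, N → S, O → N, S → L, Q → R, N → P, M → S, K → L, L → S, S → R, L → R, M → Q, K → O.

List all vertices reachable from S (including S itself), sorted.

Start at S.
Its neighbours: L, R.
Then their neighbours: K.
Then next layer: O.
Then next layer: N.
Then next layer: P.
Then next layer: M.
Then next layer: Q.
Every vertex is now reached.

K, L, M, N, O, P, Q, R, S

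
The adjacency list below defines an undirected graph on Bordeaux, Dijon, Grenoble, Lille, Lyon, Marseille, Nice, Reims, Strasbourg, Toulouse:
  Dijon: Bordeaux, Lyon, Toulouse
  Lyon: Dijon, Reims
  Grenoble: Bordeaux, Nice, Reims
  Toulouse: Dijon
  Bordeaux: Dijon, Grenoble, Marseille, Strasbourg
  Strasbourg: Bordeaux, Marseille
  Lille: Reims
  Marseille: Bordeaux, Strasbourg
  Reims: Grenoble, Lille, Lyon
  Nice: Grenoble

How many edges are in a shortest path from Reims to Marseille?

Distance 0: Reims.
Distance 1: Grenoble, Lille, Lyon.
Distance 2: Bordeaux, Dijon, Nice.
Distance 3: Marseille, Strasbourg, Toulouse — contains Marseille.

3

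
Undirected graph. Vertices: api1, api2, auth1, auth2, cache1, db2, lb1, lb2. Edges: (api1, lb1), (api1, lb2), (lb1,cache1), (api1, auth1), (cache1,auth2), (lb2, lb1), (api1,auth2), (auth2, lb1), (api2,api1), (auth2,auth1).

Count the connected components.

2

From api1: component {api1, api2, auth1, auth2, cache1, lb1, lb2}.
From db2: component {db2}.
That's 2 components.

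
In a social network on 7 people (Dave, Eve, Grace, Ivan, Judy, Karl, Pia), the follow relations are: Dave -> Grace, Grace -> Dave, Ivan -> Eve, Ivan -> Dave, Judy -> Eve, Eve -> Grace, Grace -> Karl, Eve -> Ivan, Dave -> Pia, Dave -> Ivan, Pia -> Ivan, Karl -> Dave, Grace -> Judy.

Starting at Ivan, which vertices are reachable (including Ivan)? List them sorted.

Dave, Eve, Grace, Ivan, Judy, Karl, Pia

Start at Ivan.
Its neighbours: Dave, Eve.
Then their neighbours: Grace, Pia.
Then next layer: Judy, Karl.
Every vertex is now reached.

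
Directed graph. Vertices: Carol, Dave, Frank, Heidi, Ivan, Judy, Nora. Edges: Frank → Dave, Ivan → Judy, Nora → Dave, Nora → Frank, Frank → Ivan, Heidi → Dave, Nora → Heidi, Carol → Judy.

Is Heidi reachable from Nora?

Explore from Nora.
Distance 1: reach Dave, Frank, Heidi.
Found Heidi.

Yes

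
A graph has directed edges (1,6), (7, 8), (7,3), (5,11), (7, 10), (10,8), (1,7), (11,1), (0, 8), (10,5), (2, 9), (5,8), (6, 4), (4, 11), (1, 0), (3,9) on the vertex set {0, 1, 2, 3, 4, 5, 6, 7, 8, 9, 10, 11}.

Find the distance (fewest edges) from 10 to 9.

6

Distance 0: 10.
Distance 1: 5, 8.
Distance 2: 11.
Distance 3: 1.
Distance 4: 0, 6, 7.
Distance 5: 3, 4.
Distance 6: 9 — contains 9.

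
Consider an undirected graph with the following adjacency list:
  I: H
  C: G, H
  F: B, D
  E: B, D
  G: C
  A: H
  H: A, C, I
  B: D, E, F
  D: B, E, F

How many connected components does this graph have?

2

From A: component {A, C, G, H, I}.
From B: component {B, D, E, F}.
That's 2 components.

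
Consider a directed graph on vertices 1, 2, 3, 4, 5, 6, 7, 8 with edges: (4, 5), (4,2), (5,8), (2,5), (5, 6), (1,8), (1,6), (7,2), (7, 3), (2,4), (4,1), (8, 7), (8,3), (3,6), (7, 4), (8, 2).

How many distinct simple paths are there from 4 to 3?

4→1→8→3
4→1→8→7→3
4→2→5→8→3
4→2→5→8→7→3
4→5→8→3
4→5→8→7→3

6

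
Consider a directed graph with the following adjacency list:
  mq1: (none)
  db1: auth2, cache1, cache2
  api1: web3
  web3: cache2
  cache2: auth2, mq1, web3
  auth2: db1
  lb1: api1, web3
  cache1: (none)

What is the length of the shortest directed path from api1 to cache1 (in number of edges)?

Distance 0: api1.
Distance 1: web3.
Distance 2: cache2.
Distance 3: auth2, mq1.
Distance 4: db1.
Distance 5: cache1 — contains cache1.

5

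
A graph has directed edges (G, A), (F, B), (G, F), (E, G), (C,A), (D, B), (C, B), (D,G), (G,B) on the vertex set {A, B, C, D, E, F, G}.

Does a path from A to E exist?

No

A has no outgoing edges, so nothing is reachable from it.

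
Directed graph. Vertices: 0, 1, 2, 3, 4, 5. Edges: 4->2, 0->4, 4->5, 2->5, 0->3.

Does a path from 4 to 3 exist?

Explore from 4.
Distance 1: reach 2, 5.
The search from 4 is exhausted; no directed path reaches 3.

No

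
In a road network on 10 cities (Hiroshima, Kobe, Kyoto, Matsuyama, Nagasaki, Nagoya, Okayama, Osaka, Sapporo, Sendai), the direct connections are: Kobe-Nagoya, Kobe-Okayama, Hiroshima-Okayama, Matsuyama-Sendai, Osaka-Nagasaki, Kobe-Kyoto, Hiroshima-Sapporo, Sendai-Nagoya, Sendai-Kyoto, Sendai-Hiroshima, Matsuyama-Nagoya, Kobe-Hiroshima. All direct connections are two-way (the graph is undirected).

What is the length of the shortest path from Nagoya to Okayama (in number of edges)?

2

Distance 0: Nagoya.
Distance 1: Kobe, Matsuyama, Sendai.
Distance 2: Hiroshima, Kyoto, Okayama — contains Okayama.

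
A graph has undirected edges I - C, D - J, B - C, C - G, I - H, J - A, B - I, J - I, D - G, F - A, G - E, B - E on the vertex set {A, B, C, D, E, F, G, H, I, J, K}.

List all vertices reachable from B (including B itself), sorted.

A, B, C, D, E, F, G, H, I, J

Start at B.
Its neighbours: C, E, I.
Then their neighbours: G, H, J.
Then next layer: A, D.
Then next layer: F.
Nothing further is reachable.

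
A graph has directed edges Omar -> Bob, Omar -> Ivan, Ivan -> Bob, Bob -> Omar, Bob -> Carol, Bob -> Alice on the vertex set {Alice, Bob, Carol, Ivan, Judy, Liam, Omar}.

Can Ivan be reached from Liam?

Liam has no outgoing edges, so nothing is reachable from it.

No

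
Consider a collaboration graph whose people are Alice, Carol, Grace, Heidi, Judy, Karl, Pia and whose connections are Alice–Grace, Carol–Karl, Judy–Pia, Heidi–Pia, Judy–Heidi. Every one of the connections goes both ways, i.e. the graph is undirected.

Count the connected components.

3

From Alice: component {Alice, Grace}.
From Carol: component {Carol, Karl}.
From Heidi: component {Heidi, Judy, Pia}.
That's 3 components.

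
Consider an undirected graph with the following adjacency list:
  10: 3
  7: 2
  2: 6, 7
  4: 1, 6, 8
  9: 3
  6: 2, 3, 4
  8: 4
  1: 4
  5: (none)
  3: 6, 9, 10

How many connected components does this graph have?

From 1: component {1, 2, 3, 4, 6, 7, 8, 9, 10}.
From 5: component {5}.
That's 2 components.

2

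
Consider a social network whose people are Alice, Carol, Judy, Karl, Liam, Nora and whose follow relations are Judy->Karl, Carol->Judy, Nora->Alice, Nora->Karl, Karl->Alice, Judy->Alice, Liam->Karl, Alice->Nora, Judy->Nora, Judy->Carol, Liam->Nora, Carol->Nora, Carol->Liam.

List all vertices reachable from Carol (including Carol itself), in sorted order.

Start at Carol.
Its neighbours: Judy, Liam, Nora.
Then their neighbours: Alice, Karl.
Every vertex is now reached.

Alice, Carol, Judy, Karl, Liam, Nora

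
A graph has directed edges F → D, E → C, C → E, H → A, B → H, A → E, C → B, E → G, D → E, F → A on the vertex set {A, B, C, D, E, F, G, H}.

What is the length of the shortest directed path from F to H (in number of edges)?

5

Distance 0: F.
Distance 1: A, D.
Distance 2: E.
Distance 3: C, G.
Distance 4: B.
Distance 5: H — contains H.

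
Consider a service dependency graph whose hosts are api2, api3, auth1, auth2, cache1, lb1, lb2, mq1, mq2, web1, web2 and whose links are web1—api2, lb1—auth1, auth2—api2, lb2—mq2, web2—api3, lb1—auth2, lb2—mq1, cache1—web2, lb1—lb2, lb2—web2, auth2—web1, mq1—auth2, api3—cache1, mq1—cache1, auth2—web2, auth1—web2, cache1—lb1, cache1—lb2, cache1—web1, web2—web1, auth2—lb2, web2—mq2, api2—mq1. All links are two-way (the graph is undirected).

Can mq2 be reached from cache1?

Explore from cache1.
Distance 1: reach api3, lb1, lb2, mq1, web1, web2.
Distance 2: reach api2, auth1, auth2, mq2.
Found mq2.

Yes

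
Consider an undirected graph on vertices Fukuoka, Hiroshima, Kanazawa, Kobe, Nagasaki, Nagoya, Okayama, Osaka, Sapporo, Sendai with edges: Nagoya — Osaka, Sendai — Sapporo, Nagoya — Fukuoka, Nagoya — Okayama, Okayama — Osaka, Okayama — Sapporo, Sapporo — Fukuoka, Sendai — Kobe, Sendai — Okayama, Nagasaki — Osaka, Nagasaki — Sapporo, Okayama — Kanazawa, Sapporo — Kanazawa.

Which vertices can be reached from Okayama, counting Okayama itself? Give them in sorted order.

Fukuoka, Kanazawa, Kobe, Nagasaki, Nagoya, Okayama, Osaka, Sapporo, Sendai

Start at Okayama.
Its neighbours: Kanazawa, Nagoya, Osaka, Sapporo, Sendai.
Then their neighbours: Fukuoka, Kobe, Nagasaki.
Nothing further is reachable.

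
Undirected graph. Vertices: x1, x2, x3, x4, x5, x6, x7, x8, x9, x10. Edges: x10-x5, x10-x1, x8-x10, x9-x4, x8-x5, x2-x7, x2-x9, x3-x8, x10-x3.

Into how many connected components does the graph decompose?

3

From x1: component {x1, x3, x5, x8, x10}.
From x2: component {x2, x4, x7, x9}.
From x6: component {x6}.
That's 3 components.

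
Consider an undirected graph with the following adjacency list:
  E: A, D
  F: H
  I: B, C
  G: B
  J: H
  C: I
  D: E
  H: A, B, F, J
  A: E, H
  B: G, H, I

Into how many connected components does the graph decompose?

From A: component {A, B, C, D, E, F, G, H, I, J}.
That's 1 component.

1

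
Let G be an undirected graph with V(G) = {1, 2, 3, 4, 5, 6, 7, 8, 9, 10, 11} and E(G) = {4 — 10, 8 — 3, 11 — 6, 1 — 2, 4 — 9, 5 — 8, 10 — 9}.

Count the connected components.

From 1: component {1, 2}.
From 3: component {3, 5, 8}.
From 4: component {4, 9, 10}.
From 6: component {6, 11}.
From 7: component {7}.
That's 5 components.

5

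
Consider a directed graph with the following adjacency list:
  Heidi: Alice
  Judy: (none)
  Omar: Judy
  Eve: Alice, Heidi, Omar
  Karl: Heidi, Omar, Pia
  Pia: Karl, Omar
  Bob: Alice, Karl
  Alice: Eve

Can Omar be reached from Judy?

No

Judy has no outgoing edges, so nothing is reachable from it.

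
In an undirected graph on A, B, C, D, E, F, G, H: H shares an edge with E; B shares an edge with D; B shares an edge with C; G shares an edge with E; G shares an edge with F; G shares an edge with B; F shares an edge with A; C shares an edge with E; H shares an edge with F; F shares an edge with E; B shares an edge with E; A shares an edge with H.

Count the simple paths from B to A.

19

B–C–E–F–A
B–C–E–F–H–A
B–C–E–G–F–A
B–C–E–G–F–H–A
B–C–E–H–A
B–C–E–H–F–A
B–E–F–A
B–E–F–H–A
... and 11 more.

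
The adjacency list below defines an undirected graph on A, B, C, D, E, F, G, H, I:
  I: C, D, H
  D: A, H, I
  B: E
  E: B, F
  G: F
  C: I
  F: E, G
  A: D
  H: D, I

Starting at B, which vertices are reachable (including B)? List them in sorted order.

B, E, F, G

Start at B.
Its neighbours: E.
Then their neighbours: F.
Then next layer: G.
Nothing further is reachable.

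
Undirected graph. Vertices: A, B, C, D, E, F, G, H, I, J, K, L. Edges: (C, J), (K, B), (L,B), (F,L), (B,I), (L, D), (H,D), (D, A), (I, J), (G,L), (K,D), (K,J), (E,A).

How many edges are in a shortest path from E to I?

Distance 0: E.
Distance 1: A.
Distance 2: D.
Distance 3: H, K, L.
Distance 4: B, F, G, J.
Distance 5: C, I — contains I.

5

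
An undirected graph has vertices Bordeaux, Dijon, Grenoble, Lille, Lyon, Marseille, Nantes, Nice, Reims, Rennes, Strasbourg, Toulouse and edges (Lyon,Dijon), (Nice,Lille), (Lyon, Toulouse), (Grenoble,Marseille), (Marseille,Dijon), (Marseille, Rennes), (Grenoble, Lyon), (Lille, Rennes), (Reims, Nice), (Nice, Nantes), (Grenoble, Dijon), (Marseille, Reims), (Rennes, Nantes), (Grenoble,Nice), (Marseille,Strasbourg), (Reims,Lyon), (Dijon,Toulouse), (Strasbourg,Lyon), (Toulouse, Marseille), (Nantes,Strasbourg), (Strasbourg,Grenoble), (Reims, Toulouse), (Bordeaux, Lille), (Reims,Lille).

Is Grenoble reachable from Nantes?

Explore from Nantes.
Distance 1: reach Nice, Rennes, Strasbourg.
Distance 2: reach Grenoble, Lille, Lyon, Marseille, Reims.
Found Grenoble.

Yes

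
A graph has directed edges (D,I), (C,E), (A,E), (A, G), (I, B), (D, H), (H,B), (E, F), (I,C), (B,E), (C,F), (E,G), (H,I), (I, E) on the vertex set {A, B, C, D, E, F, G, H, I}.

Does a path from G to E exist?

No

G has no outgoing edges, so nothing is reachable from it.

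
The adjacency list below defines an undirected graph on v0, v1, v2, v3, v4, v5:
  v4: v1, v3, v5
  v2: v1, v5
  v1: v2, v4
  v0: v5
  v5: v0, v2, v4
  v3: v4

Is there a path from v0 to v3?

Yes

Explore from v0.
Distance 1: reach v5.
Distance 2: reach v2, v4.
Distance 3: reach v1, v3.
Found v3.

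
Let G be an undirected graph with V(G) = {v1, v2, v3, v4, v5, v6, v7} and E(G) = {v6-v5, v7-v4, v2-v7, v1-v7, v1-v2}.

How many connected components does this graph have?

From v1: component {v1, v2, v4, v7}.
From v3: component {v3}.
From v5: component {v5, v6}.
That's 3 components.

3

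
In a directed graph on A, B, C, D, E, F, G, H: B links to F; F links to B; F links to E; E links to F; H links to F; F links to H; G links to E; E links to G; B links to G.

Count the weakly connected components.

4

From A: component {A}.
From B: component {B, E, F, G, H}.
From C: component {C}.
From D: component {D}.
That's 4 components.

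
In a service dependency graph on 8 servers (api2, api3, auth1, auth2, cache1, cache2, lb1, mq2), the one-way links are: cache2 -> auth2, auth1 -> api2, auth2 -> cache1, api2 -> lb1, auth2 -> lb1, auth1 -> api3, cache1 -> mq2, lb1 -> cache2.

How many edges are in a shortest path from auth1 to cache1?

Distance 0: auth1.
Distance 1: api2, api3.
Distance 2: lb1.
Distance 3: cache2.
Distance 4: auth2.
Distance 5: cache1 — contains cache1.

5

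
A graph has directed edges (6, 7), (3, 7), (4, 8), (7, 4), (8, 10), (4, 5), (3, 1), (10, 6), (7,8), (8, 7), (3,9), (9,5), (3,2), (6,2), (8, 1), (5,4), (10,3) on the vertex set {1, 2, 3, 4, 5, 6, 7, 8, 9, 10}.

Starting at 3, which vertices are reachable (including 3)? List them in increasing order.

1, 2, 3, 4, 5, 6, 7, 8, 9, 10

Start at 3.
Its neighbours: 1, 2, 7, 9.
Then their neighbours: 4, 5, 8.
Then next layer: 10.
Then next layer: 6.
Every vertex is now reached.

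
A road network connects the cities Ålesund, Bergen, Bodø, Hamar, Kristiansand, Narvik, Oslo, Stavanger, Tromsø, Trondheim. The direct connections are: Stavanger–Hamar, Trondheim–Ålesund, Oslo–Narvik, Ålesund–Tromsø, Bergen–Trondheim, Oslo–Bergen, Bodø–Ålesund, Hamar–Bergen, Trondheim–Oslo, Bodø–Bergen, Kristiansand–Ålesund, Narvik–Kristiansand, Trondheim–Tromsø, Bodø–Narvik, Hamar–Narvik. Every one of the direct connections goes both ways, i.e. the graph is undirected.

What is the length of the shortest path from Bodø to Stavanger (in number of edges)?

Distance 0: Bodø.
Distance 1: Ålesund, Bergen, Narvik.
Distance 2: Hamar, Kristiansand, Oslo, Tromsø, Trondheim.
Distance 3: Stavanger — contains Stavanger.

3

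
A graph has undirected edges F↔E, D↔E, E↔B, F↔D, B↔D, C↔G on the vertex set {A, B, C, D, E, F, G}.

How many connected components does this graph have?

3

From A: component {A}.
From B: component {B, D, E, F}.
From C: component {C, G}.
That's 3 components.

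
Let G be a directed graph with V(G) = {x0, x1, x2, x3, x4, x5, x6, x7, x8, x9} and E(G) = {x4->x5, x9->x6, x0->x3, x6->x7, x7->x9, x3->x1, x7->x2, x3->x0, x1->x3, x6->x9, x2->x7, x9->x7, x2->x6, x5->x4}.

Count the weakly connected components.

4

From x0: component {x0, x1, x3}.
From x2: component {x2, x6, x7, x9}.
From x4: component {x4, x5}.
From x8: component {x8}.
That's 4 components.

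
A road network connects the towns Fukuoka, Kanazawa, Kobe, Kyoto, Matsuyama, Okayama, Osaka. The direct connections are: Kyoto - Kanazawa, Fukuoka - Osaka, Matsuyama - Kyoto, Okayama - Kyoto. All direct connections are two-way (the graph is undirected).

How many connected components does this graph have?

From Fukuoka: component {Fukuoka, Osaka}.
From Kanazawa: component {Kanazawa, Kyoto, Matsuyama, Okayama}.
From Kobe: component {Kobe}.
That's 3 components.

3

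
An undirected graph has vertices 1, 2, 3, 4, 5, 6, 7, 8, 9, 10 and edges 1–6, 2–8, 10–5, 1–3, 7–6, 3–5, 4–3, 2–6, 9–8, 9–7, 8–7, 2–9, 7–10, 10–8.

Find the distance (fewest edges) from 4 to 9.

Distance 0: 4.
Distance 1: 3.
Distance 2: 1, 5.
Distance 3: 6, 10.
Distance 4: 2, 7, 8.
Distance 5: 9 — contains 9.

5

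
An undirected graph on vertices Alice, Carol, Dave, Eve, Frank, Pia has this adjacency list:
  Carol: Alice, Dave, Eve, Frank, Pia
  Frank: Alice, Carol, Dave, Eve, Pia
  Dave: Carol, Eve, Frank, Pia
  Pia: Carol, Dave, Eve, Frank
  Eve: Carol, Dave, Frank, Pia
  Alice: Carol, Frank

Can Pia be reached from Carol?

Explore from Carol.
Distance 1: reach Alice, Dave, Eve, Frank, Pia.
Found Pia.

Yes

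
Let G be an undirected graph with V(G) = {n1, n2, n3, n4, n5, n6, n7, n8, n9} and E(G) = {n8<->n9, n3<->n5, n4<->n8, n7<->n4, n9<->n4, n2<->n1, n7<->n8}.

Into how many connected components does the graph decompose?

4

From n1: component {n1, n2}.
From n3: component {n3, n5}.
From n4: component {n4, n7, n8, n9}.
From n6: component {n6}.
That's 4 components.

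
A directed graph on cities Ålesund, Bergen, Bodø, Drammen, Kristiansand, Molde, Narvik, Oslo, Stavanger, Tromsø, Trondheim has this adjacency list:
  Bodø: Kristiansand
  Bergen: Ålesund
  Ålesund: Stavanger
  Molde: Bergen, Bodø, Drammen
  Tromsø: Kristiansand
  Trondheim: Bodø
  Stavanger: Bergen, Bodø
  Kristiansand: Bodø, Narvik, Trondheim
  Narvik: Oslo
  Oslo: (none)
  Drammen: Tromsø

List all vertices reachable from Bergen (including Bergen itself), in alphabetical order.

Start at Bergen.
Its neighbours: Ålesund.
Then their neighbours: Stavanger.
Then next layer: Bodø.
Then next layer: Kristiansand.
Then next layer: Narvik, Trondheim.
Then next layer: Oslo.
Nothing further is reachable.

Ålesund, Bergen, Bodø, Kristiansand, Narvik, Oslo, Stavanger, Trondheim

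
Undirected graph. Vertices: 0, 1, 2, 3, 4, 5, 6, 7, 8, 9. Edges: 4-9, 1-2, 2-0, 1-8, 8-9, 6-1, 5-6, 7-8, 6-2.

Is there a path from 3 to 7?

No

3 has no edges, so nothing is reachable from it.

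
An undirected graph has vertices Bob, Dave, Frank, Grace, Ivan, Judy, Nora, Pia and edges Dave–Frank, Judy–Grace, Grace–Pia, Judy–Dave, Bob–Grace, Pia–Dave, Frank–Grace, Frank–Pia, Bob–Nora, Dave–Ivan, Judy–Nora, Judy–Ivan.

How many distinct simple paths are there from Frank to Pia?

11

Frank–Dave–Ivan–Judy–Grace–Pia
Frank–Dave–Ivan–Judy–Nora–Bob–Grace–Pia
Frank–Dave–Judy–Grace–Pia
Frank–Dave–Judy–Nora–Bob–Grace–Pia
Frank–Dave–Pia
Frank–Grace–Bob–Nora–Judy–Dave–Pia
Frank–Grace–Bob–Nora–Judy–Ivan–Dave–Pia
Frank–Grace–Judy–Dave–Pia
Frank–Grace–Judy–Ivan–Dave–Pia
Frank–Grace–Pia
Frank–Pia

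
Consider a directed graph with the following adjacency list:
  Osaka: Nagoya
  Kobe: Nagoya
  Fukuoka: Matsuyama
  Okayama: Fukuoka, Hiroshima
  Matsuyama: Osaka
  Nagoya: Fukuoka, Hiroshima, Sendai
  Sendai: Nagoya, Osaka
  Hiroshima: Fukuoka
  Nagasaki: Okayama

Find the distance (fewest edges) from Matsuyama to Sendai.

Distance 0: Matsuyama.
Distance 1: Osaka.
Distance 2: Nagoya.
Distance 3: Fukuoka, Hiroshima, Sendai — contains Sendai.

3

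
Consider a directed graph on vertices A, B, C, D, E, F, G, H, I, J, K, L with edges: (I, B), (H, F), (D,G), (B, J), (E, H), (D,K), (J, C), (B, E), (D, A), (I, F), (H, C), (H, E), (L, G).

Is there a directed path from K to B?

No

K has no outgoing edges, so nothing is reachable from it.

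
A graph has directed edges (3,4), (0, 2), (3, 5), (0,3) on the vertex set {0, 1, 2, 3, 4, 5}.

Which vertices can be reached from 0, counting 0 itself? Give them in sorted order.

0, 2, 3, 4, 5

Start at 0.
Its neighbours: 2, 3.
Then their neighbours: 4, 5.
Nothing further is reachable.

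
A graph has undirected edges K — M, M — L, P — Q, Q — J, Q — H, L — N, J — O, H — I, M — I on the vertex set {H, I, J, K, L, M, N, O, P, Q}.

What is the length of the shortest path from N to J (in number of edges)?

Distance 0: N.
Distance 1: L.
Distance 2: M.
Distance 3: I, K.
Distance 4: H.
Distance 5: Q.
Distance 6: J, P — contains J.

6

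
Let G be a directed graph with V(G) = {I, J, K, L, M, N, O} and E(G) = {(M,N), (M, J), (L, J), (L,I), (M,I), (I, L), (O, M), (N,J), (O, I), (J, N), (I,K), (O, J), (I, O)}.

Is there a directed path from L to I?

Explore from L.
Distance 1: reach I, J.
Found I.

Yes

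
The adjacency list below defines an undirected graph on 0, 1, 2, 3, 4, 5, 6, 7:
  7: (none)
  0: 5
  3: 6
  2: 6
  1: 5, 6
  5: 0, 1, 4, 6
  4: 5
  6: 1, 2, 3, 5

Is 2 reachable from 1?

Yes

Explore from 1.
Distance 1: reach 5, 6.
Distance 2: reach 0, 2, 3, 4.
Found 2.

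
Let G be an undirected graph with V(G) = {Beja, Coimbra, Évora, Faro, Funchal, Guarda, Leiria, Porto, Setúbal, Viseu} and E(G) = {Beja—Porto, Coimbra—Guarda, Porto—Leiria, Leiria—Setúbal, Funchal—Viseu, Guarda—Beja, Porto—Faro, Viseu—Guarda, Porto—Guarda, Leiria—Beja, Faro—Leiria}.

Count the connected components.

From Beja: component {Beja, Coimbra, Faro, Funchal, Guarda, Leiria, Porto, Setúbal, Viseu}.
From Évora: component {Évora}.
That's 2 components.

2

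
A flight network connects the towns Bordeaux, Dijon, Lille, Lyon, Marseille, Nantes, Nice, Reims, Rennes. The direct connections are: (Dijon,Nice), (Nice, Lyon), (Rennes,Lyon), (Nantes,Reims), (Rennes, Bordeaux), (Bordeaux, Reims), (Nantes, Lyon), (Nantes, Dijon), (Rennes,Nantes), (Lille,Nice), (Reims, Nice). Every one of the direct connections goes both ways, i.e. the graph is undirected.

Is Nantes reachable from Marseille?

No

Marseille has no edges, so nothing is reachable from it.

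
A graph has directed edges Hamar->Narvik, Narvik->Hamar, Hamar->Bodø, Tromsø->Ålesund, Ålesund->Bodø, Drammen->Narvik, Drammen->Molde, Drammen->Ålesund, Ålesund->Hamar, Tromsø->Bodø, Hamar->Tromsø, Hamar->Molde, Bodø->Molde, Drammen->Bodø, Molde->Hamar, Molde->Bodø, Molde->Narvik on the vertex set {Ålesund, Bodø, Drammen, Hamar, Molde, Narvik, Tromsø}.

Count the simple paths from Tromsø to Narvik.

Tromsø→Ålesund→Bodø→Molde→Hamar→Narvik
Tromsø→Ålesund→Bodø→Molde→Narvik
Tromsø→Ålesund→Hamar→Bodø→Molde→Narvik
Tromsø→Ålesund→Hamar→Molde→Narvik
Tromsø→Ålesund→Hamar→Narvik
Tromsø→Bodø→Molde→Hamar→Narvik
Tromsø→Bodø→Molde→Narvik

7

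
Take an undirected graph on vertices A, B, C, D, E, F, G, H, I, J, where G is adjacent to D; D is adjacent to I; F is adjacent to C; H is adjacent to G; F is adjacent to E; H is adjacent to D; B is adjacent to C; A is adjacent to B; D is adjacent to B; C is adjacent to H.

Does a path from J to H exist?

No

J has no edges, so nothing is reachable from it.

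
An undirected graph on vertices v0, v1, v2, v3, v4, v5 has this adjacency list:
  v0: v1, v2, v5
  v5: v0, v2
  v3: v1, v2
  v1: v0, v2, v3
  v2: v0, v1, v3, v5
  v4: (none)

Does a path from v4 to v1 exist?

No

v4 has no edges, so nothing is reachable from it.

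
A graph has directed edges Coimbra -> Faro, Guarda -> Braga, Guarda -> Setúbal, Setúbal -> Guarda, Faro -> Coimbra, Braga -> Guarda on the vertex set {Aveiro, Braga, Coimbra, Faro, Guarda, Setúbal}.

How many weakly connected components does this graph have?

3

From Aveiro: component {Aveiro}.
From Braga: component {Braga, Guarda, Setúbal}.
From Coimbra: component {Coimbra, Faro}.
That's 3 components.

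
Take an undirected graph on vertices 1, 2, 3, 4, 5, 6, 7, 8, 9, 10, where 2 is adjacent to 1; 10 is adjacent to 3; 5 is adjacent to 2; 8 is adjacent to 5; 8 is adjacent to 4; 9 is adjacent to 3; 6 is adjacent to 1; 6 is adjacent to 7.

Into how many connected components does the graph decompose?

2

From 1: component {1, 2, 4, 5, 6, 7, 8}.
From 3: component {3, 9, 10}.
That's 2 components.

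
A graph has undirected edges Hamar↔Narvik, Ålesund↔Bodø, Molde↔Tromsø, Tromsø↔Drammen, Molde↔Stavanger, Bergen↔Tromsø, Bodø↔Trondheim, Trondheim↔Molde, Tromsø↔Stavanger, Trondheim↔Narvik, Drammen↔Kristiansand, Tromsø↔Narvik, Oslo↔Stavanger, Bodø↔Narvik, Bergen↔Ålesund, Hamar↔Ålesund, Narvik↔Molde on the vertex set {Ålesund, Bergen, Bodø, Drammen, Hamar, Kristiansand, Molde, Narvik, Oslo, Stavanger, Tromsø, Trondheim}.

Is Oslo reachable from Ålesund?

Yes

Explore from Ålesund.
Distance 1: reach Bergen, Bodø, Hamar.
Distance 2: reach Narvik, Tromsø, Trondheim.
Distance 3: reach Drammen, Molde, Stavanger.
Distance 4: reach Kristiansand, Oslo.
Found Oslo.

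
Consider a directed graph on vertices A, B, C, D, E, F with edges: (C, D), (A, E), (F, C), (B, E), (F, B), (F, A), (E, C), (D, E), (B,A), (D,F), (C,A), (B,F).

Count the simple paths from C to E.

5

C→A→E
C→D→E
C→D→F→A→E
C→D→F→B→A→E
C→D→F→B→E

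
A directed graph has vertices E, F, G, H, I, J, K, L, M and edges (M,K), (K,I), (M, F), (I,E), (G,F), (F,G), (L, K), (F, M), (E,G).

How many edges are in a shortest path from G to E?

5

Distance 0: G.
Distance 1: F.
Distance 2: M.
Distance 3: K.
Distance 4: I.
Distance 5: E — contains E.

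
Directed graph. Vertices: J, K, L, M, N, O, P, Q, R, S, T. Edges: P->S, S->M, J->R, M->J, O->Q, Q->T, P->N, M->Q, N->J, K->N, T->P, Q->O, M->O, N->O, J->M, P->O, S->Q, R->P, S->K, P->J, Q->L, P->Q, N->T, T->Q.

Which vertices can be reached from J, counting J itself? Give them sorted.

Start at J.
Its neighbours: M, R.
Then their neighbours: O, P, Q.
Then next layer: L, N, S, T.
Then next layer: K.
Every vertex is now reached.

J, K, L, M, N, O, P, Q, R, S, T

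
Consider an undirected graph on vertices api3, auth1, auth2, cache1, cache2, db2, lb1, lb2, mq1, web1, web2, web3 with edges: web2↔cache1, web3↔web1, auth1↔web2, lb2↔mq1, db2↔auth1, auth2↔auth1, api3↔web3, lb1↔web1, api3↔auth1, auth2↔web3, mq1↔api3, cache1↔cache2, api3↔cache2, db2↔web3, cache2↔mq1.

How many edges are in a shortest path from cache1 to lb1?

5

Distance 0: cache1.
Distance 1: cache2, web2.
Distance 2: api3, auth1, mq1.
Distance 3: auth2, db2, lb2, web3.
Distance 4: web1.
Distance 5: lb1 — contains lb1.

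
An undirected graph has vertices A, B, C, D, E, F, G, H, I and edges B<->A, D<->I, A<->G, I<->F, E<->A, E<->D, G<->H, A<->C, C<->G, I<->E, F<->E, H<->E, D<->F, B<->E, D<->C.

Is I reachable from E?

Explore from E.
Distance 1: reach A, B, D, F, H, I.
Found I.

Yes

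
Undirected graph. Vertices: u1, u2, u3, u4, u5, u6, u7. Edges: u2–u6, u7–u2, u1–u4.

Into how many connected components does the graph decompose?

From u1: component {u1, u4}.
From u2: component {u2, u6, u7}.
From u3: component {u3}.
From u5: component {u5}.
That's 4 components.

4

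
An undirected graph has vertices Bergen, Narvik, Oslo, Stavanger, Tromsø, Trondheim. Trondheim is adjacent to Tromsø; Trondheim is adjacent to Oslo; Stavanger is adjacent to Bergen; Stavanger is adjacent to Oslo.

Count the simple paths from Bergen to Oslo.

Bergen–Stavanger–Oslo

1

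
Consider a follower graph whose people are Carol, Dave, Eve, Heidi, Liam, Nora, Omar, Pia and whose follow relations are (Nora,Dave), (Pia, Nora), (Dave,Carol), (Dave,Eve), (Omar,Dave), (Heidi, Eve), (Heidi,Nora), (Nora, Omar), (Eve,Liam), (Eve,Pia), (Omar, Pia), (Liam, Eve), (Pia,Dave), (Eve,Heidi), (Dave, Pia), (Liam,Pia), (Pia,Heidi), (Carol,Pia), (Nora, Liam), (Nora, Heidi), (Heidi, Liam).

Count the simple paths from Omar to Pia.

7

Omar→Dave→Carol→Pia
Omar→Dave→Eve→Heidi→Liam→Pia
Omar→Dave→Eve→Heidi→Nora→Liam→Pia
Omar→Dave→Eve→Liam→Pia
Omar→Dave→Eve→Pia
Omar→Dave→Pia
Omar→Pia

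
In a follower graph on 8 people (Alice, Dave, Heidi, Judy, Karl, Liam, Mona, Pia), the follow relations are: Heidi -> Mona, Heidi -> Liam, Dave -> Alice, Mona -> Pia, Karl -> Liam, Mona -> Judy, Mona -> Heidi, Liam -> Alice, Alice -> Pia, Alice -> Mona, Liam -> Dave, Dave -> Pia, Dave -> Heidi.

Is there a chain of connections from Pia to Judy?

No

Pia has no outgoing edges, so nothing is reachable from it.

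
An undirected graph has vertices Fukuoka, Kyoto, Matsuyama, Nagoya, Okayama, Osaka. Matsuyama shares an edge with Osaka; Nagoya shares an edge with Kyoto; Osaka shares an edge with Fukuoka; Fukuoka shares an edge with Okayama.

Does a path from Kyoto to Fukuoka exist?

Explore from Kyoto.
Distance 1: reach Nagoya.
The search is exhausted without reaching Fukuoka; it lies in a different component.

No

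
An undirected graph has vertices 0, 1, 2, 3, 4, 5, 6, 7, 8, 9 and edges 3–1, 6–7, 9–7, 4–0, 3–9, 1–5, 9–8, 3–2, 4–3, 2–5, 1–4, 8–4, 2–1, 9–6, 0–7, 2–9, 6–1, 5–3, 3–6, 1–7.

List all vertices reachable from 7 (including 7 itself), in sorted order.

0, 1, 2, 3, 4, 5, 6, 7, 8, 9

Start at 7.
Its neighbours: 0, 1, 6, 9.
Then their neighbours: 2, 3, 4, 5, 8.
Every vertex is now reached.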